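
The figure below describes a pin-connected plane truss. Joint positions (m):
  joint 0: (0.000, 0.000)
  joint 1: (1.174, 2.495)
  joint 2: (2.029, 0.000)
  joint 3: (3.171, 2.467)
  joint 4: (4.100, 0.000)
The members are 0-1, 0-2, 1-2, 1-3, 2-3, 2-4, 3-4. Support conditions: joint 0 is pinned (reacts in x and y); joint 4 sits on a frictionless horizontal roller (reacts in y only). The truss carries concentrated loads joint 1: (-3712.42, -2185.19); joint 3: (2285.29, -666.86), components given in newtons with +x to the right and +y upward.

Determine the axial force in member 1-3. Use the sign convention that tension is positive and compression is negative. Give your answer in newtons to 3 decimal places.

2362.800

N=5 nodes, M=7 members, R=3 reactions → 2N=10, M+R=10
member 0 (0-1): L=2.7574, (cx,cy)=(0.4258,0.9048)
member 1 (0-2): L=2.0290, (cx,cy)=(1.0000,0.0000)
member 2 (1-2): L=2.6374, (cx,cy)=(0.3242,-0.9460)
member 3 (1-3): L=1.9972, (cx,cy)=(0.9999,-0.0140)
member 4 (2-3): L=2.7185, (cx,cy)=(0.4201,0.9075)
member 5 (2-4): L=2.0710, (cx,cy)=(1.0000,0.0000)
member 6 (3-4): L=2.6361, (cx,cy)=(0.3524,-0.9358)
solve A·x = −loads:
  F[0-1] = -2867.5366 N (compression)
  F[0-2] = -206.2416 N (compression)
  F[1-2] = +397.8160 N (tension)
  F[1-3] = +2362.8002 N (tension)
  F[2-3] = -414.6980 N (compression)
  F[2-4] = +96.9301 N (tension)
  F[3-4] = -275.0478 N (compression)
  Rx@0 = +1427.1300 N
  Ry@0 = +2594.6479 N
  Ry@4 = +257.4021 N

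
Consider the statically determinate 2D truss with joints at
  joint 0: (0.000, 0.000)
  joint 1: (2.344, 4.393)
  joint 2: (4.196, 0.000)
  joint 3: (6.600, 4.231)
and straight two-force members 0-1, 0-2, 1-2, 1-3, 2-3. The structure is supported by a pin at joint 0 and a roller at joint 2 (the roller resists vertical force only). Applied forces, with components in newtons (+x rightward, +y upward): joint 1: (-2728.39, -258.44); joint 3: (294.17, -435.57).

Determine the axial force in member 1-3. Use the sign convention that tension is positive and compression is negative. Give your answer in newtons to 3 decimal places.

530.573

N=4 nodes, M=5 members, R=3 reactions → 2N=8, M+R=8
member 0 (0-1): L=4.9792, (cx,cy)=(0.4708,0.8823)
member 1 (0-2): L=4.1960, (cx,cy)=(1.0000,0.0000)
member 2 (1-2): L=4.7674, (cx,cy)=(0.3885,-0.9215)
member 3 (1-3): L=4.2591, (cx,cy)=(0.9993,-0.0380)
member 4 (2-3): L=4.8663, (cx,cy)=(0.4940,0.8695)
solve A·x = −loads:
  F[0-1] = -2747.9094 N (compression)
  F[0-2] = -1140.6279 N (compression)
  F[1-2] = +2328.6489 N (tension)
  F[1-3] = +530.5726 N (tension)
  F[2-3] = -477.7581 N (compression)
  Rx@0 = +2434.2200 N
  Ry@0 = +2424.3815 N
  Ry@2 = -1730.3715 N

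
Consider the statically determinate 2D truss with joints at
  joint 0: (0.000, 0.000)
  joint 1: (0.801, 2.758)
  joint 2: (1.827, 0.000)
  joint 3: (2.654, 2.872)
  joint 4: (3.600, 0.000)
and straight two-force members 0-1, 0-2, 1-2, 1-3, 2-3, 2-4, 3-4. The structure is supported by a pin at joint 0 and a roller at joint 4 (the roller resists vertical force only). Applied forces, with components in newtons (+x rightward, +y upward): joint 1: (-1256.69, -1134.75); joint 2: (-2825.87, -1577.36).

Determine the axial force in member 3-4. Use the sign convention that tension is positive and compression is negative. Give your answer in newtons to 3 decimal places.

N=5 nodes, M=7 members, R=3 reactions → 2N=10, M+R=10
member 0 (0-1): L=2.8720, (cx,cy)=(0.2789,0.9603)
member 1 (0-2): L=1.8270, (cx,cy)=(1.0000,0.0000)
member 2 (1-2): L=2.9427, (cx,cy)=(0.3487,-0.9372)
member 3 (1-3): L=1.8565, (cx,cy)=(0.9981,0.0614)
member 4 (2-3): L=2.9887, (cx,cy)=(0.2767,0.9610)
member 5 (2-4): L=1.7730, (cx,cy)=(1.0000,0.0000)
member 6 (3-4): L=3.0238, (cx,cy)=(0.3129,-0.9498)
solve A·x = −loads:
  F[0-1] = -2730.2195 N (compression)
  F[0-2] = -3321.0924 N (compression)
  F[1-2] = +1582.9791 N (tension)
  F[1-3] = -56.8131 N (compression)
  F[2-3] = +97.5245 N (tension)
  F[2-4] = +29.7199 N (tension)
  F[3-4] = -94.9966 N (compression)
  Rx@0 = +4082.5600 N
  Ry@0 = +2621.8821 N
  Ry@4 = +90.2279 N

-94.997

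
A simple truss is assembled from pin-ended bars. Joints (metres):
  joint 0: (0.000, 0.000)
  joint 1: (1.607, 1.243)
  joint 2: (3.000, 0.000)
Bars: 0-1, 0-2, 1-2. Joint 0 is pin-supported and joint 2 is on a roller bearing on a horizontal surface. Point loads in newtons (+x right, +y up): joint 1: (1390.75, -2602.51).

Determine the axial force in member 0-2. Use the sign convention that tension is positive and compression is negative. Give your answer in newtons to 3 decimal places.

2208.081

N=3 nodes, M=3 members, R=3 reactions → 2N=6, M+R=6
member 0 (0-1): L=2.0316, (cx,cy)=(0.7910,0.6118)
member 1 (0-2): L=3.0000, (cx,cy)=(1.0000,0.0000)
member 2 (1-2): L=1.8669, (cx,cy)=(0.7461,-0.6658)
solve A·x = −loads:
  F[0-1] = -1033.2977 N (compression)
  F[0-2] = +2208.0809 N (tension)
  F[1-2] = -2959.3496 N (compression)
  Rx@0 = -1390.7500 N
  Ry@0 = +632.1981 N
  Ry@2 = +1970.3119 N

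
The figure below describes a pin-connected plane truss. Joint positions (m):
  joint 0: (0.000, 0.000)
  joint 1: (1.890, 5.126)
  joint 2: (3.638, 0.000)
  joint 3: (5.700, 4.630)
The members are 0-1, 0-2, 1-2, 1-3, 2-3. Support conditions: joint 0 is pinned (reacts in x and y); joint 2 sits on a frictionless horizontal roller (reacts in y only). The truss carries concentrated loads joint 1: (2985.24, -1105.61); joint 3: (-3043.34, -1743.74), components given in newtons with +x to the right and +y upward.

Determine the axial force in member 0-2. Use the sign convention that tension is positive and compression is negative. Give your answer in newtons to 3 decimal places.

N=4 nodes, M=5 members, R=3 reactions → 2N=8, M+R=8
member 0 (0-1): L=5.4633, (cx,cy)=(0.3459,0.9383)
member 1 (0-2): L=3.6380, (cx,cy)=(1.0000,0.0000)
member 2 (1-2): L=5.4158, (cx,cy)=(0.3228,-0.9465)
member 3 (1-3): L=3.8421, (cx,cy)=(0.9916,-0.1291)
member 4 (2-3): L=5.0684, (cx,cy)=(0.4068,0.9135)
solve A·x = −loads:
  F[0-1] = +842.1760 N (tension)
  F[0-2] = -349.4448 N (compression)
  F[1-2] = -1708.2874 N (compression)
  F[1-3] = -2160.6135 N (compression)
  F[2-3] = -2214.1854 N (compression)
  Rx@0 = +58.1000 N
  Ry@0 = -790.1764 N
  Ry@2 = +3639.5264 N

-349.445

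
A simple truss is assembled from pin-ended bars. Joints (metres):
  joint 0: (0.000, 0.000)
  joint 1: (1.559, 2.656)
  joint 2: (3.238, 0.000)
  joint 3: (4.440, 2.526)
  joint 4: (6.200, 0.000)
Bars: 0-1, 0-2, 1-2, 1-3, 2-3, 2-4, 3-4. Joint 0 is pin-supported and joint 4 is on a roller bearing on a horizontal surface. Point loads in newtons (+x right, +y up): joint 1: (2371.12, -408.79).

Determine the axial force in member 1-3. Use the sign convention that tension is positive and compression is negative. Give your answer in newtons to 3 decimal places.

-1285.351

N=5 nodes, M=7 members, R=3 reactions → 2N=10, M+R=10
member 0 (0-1): L=3.0797, (cx,cy)=(0.5062,0.8624)
member 1 (0-2): L=3.2380, (cx,cy)=(1.0000,0.0000)
member 2 (1-2): L=3.1422, (cx,cy)=(0.5343,-0.8453)
member 3 (1-3): L=2.8839, (cx,cy)=(0.9990,-0.0451)
member 4 (2-3): L=2.7974, (cx,cy)=(0.4297,0.9030)
member 5 (2-4): L=2.9620, (cx,cy)=(1.0000,0.0000)
member 6 (3-4): L=3.0787, (cx,cy)=(0.5717,-0.8205)
solve A·x = −loads:
  F[0-1] = +822.9942 N (tension)
  F[0-2] = +1954.5112 N (tension)
  F[1-2] = -1254.7571 N (compression)
  F[1-3] = -1285.3507 N (compression)
  F[2-3] = +1174.5649 N (tension)
  F[2-4] = +779.3526 N (tension)
  F[3-4] = -1363.2829 N (compression)
  Rx@0 = -2371.1200 N
  Ry@0 = -709.7581 N
  Ry@4 = +1118.5481 N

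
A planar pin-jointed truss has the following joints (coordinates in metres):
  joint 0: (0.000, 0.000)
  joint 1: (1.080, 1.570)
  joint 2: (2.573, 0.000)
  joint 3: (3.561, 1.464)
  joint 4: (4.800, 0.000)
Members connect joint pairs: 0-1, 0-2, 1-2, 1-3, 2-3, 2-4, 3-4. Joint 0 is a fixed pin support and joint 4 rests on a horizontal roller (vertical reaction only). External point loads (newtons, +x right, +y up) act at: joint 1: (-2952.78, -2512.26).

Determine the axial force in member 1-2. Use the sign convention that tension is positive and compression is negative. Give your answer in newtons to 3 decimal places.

N=5 nodes, M=7 members, R=3 reactions → 2N=10, M+R=10
member 0 (0-1): L=1.9056, (cx,cy)=(0.5668,0.8239)
member 1 (0-2): L=2.5730, (cx,cy)=(1.0000,0.0000)
member 2 (1-2): L=2.1666, (cx,cy)=(0.6891,-0.7247)
member 3 (1-3): L=2.4833, (cx,cy)=(0.9991,-0.0427)
member 4 (2-3): L=1.7662, (cx,cy)=(0.5594,0.8289)
member 5 (2-4): L=2.2270, (cx,cy)=(1.0000,0.0000)
member 6 (3-4): L=1.9179, (cx,cy)=(0.6460,-0.7633)
solve A·x = −loads:
  F[0-1] = -3535.4367 N (compression)
  F[0-2] = -949.0659 N (compression)
  F[1-2] = +517.8253 N (tension)
  F[1-3] = +592.7659 N (tension)
  F[2-3] = -452.7005 N (compression)
  F[2-4] = -338.9872 N (compression)
  F[3-4] = +524.7380 N (tension)
  Rx@0 = +2952.7800 N
  Ry@0 = +2912.8066 N
  Ry@4 = -400.5466 N

517.825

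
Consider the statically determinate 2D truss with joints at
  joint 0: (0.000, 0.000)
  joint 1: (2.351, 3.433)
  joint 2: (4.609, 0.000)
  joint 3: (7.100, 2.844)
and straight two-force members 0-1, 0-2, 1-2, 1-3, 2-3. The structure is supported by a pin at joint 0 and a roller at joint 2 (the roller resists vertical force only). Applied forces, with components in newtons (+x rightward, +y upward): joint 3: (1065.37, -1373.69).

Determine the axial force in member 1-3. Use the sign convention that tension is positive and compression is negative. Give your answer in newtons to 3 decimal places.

2061.945

N=4 nodes, M=5 members, R=3 reactions → 2N=8, M+R=8
member 0 (0-1): L=4.1609, (cx,cy)=(0.5650,0.8251)
member 1 (0-2): L=4.6090, (cx,cy)=(1.0000,0.0000)
member 2 (1-2): L=4.1090, (cx,cy)=(0.5495,-0.8355)
member 3 (1-3): L=4.7854, (cx,cy)=(0.9924,-0.1231)
member 4 (2-3): L=3.7807, (cx,cy)=(0.6589,0.7522)
solve A·x = −loads:
  F[0-1] = +1696.6057 N (tension)
  F[0-2] = +106.7394 N (tension)
  F[1-2] = -1979.2378 N (compression)
  F[1-3] = +2061.9448 N (tension)
  F[2-3] = -1488.7353 N (compression)
  Rx@0 = -1065.3700 N
  Ry@0 = -1399.8208 N
  Ry@2 = +2773.5108 N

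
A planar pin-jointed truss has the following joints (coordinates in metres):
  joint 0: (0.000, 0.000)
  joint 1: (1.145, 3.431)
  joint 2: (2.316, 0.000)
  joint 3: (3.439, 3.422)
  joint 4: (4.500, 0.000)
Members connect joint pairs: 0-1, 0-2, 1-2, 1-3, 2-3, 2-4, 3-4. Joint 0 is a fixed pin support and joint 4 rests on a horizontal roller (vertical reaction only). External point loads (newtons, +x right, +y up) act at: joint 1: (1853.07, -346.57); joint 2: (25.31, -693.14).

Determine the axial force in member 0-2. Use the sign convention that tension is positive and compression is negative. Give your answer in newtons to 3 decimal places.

N=5 nodes, M=7 members, R=3 reactions → 2N=10, M+R=10
member 0 (0-1): L=3.6170, (cx,cy)=(0.3166,0.9486)
member 1 (0-2): L=2.3160, (cx,cy)=(1.0000,0.0000)
member 2 (1-2): L=3.6253, (cx,cy)=(0.3230,-0.9464)
member 3 (1-3): L=2.2940, (cx,cy)=(1.0000,-0.0039)
member 4 (2-3): L=3.6016, (cx,cy)=(0.3118,0.9501)
member 5 (2-4): L=2.1840, (cx,cy)=(1.0000,0.0000)
member 6 (3-4): L=3.5827, (cx,cy)=(0.2961,-0.9551)
solve A·x = −loads:
  F[0-1] = +862.4240 N (tension)
  F[0-2] = +1605.3715 N (tension)
  F[1-2] = -1225.6968 N (compression)
  F[1-3] = -1184.1641 N (compression)
  F[2-3] = +1950.3726 N (tension)
  F[2-4] = +576.0101 N (tension)
  F[3-4] = -1945.0298 N (compression)
  Rx@0 = -1878.3800 N
  Ry@0 = -818.0718 N
  Ry@4 = +1857.7818 N

1605.371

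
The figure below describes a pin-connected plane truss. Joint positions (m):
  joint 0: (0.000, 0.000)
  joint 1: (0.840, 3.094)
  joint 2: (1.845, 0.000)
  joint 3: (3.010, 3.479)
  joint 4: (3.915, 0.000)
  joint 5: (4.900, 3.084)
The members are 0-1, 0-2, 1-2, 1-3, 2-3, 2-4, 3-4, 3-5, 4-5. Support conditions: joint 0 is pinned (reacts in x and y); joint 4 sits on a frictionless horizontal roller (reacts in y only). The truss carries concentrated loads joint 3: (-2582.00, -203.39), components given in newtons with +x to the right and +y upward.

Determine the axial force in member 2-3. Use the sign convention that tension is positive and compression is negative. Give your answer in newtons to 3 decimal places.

N=6 nodes, M=9 members, R=3 reactions → 2N=12, M+R=12
member 0 (0-1): L=3.2060, (cx,cy)=(0.2620,0.9651)
member 1 (0-2): L=1.8450, (cx,cy)=(1.0000,0.0000)
member 2 (1-2): L=3.2531, (cx,cy)=(0.3089,-0.9511)
member 3 (1-3): L=2.2039, (cx,cy)=(0.9846,0.1747)
member 4 (2-3): L=3.6689, (cx,cy)=(0.3175,0.9482)
member 5 (2-4): L=2.0700, (cx,cy)=(1.0000,0.0000)
member 6 (3-4): L=3.5948, (cx,cy)=(0.2518,-0.9678)
member 7 (3-5): L=1.9308, (cx,cy)=(0.9789,-0.2046)
member 8 (4-5): L=3.2375, (cx,cy)=(0.3042,0.9526)
solve A·x = −loads:
  F[0-1] = -2426.2267 N (compression)
  F[0-2] = -1946.3074 N (compression)
  F[1-2] = +2215.6236 N (tension)
  F[1-3] = -1340.7891 N (compression)
  F[2-3] = -2222.2534 N (compression)
  F[2-4] = -556.1829 N (compression)
  F[3-4] = +2209.2342 N (tension)
  F[3-5] = -0.0000 N (tension)
  F[4-5] = +0.0000 N (tension)
  Rx@0 = +2582.0000 N
  Ry@0 = +2341.4677 N
  Ry@4 = -2138.0777 N

-2222.253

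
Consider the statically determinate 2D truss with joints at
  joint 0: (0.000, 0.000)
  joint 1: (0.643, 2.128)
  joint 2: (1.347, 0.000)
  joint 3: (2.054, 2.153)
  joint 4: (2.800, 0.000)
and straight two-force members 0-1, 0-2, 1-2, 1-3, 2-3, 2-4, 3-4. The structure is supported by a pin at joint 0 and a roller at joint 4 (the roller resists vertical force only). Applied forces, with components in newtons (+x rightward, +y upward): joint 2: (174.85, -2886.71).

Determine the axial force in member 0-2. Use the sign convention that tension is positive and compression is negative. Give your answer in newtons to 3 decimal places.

N=5 nodes, M=7 members, R=3 reactions → 2N=10, M+R=10
member 0 (0-1): L=2.2230, (cx,cy)=(0.2892,0.9573)
member 1 (0-2): L=1.3470, (cx,cy)=(1.0000,0.0000)
member 2 (1-2): L=2.2414, (cx,cy)=(0.3141,-0.9494)
member 3 (1-3): L=1.4112, (cx,cy)=(0.9998,0.0177)
member 4 (2-3): L=2.2661, (cx,cy)=(0.3120,0.9501)
member 5 (2-4): L=1.4530, (cx,cy)=(1.0000,0.0000)
member 6 (3-4): L=2.2786, (cx,cy)=(0.3274,-0.9449)
solve A·x = −loads:
  F[0-1] = -1564.8876 N (compression)
  F[0-2] = +627.4870 N (tension)
  F[1-2] = +1560.2507 N (tension)
  F[1-3] = -942.8371 N (compression)
  F[2-3] = +1479.2516 N (tension)
  F[2-4] = +481.1799 N (tension)
  F[3-4] = -1469.7142 N (compression)
  Rx@0 = -174.8500 N
  Ry@0 = +1497.9963 N
  Ry@4 = +1388.7137 N

627.487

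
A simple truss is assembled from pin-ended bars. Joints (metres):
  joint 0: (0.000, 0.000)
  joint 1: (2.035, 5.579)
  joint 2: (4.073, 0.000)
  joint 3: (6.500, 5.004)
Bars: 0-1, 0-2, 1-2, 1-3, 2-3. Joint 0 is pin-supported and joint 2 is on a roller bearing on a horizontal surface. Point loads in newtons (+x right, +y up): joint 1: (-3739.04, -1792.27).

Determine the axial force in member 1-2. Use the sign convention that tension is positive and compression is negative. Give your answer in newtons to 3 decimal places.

N=4 nodes, M=5 members, R=3 reactions → 2N=8, M+R=8
member 0 (0-1): L=5.9386, (cx,cy)=(0.3427,0.9395)
member 1 (0-2): L=4.0730, (cx,cy)=(1.0000,0.0000)
member 2 (1-2): L=5.9396, (cx,cy)=(0.3431,-0.9393)
member 3 (1-3): L=4.5019, (cx,cy)=(0.9918,-0.1277)
member 4 (2-3): L=5.5615, (cx,cy)=(0.4364,0.8998)
solve A·x = −loads:
  F[0-1] = -6406.2258 N (compression)
  F[0-2] = -1543.7814 N (compression)
  F[1-2] = +4499.2261 N (tension)
  F[1-3] = -0.0000 N (compression)
  F[2-3] = +0.0000 N (tension)
  Rx@0 = +3739.0400 N
  Ry@0 = +6018.3527 N
  Ry@2 = -4226.0827 N

4499.226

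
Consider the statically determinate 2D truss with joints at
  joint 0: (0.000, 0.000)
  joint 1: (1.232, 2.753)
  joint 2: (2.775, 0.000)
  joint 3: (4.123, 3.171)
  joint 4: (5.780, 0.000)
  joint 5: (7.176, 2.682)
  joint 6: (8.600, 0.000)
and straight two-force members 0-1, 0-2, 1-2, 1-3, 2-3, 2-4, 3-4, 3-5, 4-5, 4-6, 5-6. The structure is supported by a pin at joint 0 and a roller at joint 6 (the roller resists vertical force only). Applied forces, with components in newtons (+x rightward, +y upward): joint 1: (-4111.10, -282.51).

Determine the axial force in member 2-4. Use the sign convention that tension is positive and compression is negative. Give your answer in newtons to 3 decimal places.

N=7 nodes, M=11 members, R=3 reactions → 2N=14, M+R=14
member 0 (0-1): L=3.0161, (cx,cy)=(0.4085,0.9128)
member 1 (0-2): L=2.7750, (cx,cy)=(1.0000,0.0000)
member 2 (1-2): L=3.1559, (cx,cy)=(0.4889,-0.8723)
member 3 (1-3): L=2.9211, (cx,cy)=(0.9897,0.1431)
member 4 (2-3): L=3.4456, (cx,cy)=(0.3912,0.9203)
member 5 (2-4): L=3.0050, (cx,cy)=(1.0000,0.0000)
member 6 (3-4): L=3.5778, (cx,cy)=(0.4631,-0.8863)
member 7 (3-5): L=3.0919, (cx,cy)=(0.9874,-0.1582)
member 8 (4-5): L=3.0236, (cx,cy)=(0.4617,0.8870)
member 9 (4-6): L=2.8200, (cx,cy)=(1.0000,0.0000)
member 10 (5-6): L=3.0366, (cx,cy)=(0.4689,-0.8832)
solve A·x = −loads:
  F[0-1] = -1706.9686 N (compression)
  F[0-2] = -3413.8458 N (compression)
  F[1-2] = +1876.0544 N (tension)
  F[1-3] = +2522.5631 N (tension)
  F[2-3] = -1778.2675 N (compression)
  F[2-4] = -1800.9073 N (compression)
  F[3-4] = +1215.4827 N (tension)
  F[3-5] = +1253.7607 N (tension)
  F[4-5] = -1214.4660 N (compression)
  F[4-6] = -677.2542 N (compression)
  F[5-6] = +1444.2034 N (tension)
  Rx@0 = +4111.1000 N
  Ry@0 = +1558.0688 N
  Ry@6 = -1275.5588 N

-1800.907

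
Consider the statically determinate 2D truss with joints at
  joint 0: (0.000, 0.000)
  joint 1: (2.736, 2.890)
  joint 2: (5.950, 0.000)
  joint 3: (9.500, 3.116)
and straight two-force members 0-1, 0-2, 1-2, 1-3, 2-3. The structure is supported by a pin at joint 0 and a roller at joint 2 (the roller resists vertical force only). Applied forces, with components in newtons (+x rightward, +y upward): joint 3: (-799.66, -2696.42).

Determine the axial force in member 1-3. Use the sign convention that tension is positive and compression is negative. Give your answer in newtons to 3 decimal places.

N=4 nodes, M=5 members, R=3 reactions → 2N=8, M+R=8
member 0 (0-1): L=3.9797, (cx,cy)=(0.6875,0.7262)
member 1 (0-2): L=5.9500, (cx,cy)=(1.0000,0.0000)
member 2 (1-2): L=4.3223, (cx,cy)=(0.7436,-0.6686)
member 3 (1-3): L=6.7678, (cx,cy)=(0.9994,0.0334)
member 4 (2-3): L=4.7236, (cx,cy)=(0.7516,0.6597)
solve A·x = −loads:
  F[0-1] = +1638.7005 N (tension)
  F[0-2] = -1926.2563 N (compression)
  F[1-2] = -1661.7217 N (compression)
  F[1-3] = +2363.5594 N (tension)
  F[2-3] = -4207.1574 N (compression)
  Rx@0 = +799.6600 N
  Ry@0 = -1190.0085 N
  Ry@2 = +3886.4285 N

2363.559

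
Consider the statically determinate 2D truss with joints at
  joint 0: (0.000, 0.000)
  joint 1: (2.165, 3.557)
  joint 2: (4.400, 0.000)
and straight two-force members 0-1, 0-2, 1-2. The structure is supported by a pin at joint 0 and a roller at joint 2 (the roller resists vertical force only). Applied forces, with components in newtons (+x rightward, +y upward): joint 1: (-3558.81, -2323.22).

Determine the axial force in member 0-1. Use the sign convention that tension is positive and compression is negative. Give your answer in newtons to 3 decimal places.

N=3 nodes, M=3 members, R=3 reactions → 2N=6, M+R=6
member 0 (0-1): L=4.1641, (cx,cy)=(0.5199,0.8542)
member 1 (0-2): L=4.4000, (cx,cy)=(1.0000,0.0000)
member 2 (1-2): L=4.2009, (cx,cy)=(0.5320,-0.8467)
solve A·x = −loads:
  F[0-1] = -4749.4794 N (compression)
  F[0-2] = -1089.4412 N (compression)
  F[1-2] = +2047.7058 N (tension)
  Rx@0 = +3558.8100 N
  Ry@0 = +4057.0645 N
  Ry@2 = -1733.8445 N

-4749.479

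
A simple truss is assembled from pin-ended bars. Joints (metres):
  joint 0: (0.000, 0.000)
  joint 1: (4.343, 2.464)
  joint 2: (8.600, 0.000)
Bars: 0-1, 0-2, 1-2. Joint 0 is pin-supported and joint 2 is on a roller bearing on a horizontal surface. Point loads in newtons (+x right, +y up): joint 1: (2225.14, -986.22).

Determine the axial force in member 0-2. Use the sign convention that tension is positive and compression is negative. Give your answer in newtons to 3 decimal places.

N=3 nodes, M=3 members, R=3 reactions → 2N=6, M+R=6
member 0 (0-1): L=4.9933, (cx,cy)=(0.8698,0.4935)
member 1 (0-2): L=8.6000, (cx,cy)=(1.0000,0.0000)
member 2 (1-2): L=4.9187, (cx,cy)=(0.8655,-0.5009)
solve A·x = −loads:
  F[0-1] = +302.6566 N (tension)
  F[0-2] = +1961.8992 N (tension)
  F[1-2] = -2266.8407 N (compression)
  Rx@0 = -2225.1400 N
  Ry@0 = -149.3496 N
  Ry@2 = +1135.5696 N

1961.899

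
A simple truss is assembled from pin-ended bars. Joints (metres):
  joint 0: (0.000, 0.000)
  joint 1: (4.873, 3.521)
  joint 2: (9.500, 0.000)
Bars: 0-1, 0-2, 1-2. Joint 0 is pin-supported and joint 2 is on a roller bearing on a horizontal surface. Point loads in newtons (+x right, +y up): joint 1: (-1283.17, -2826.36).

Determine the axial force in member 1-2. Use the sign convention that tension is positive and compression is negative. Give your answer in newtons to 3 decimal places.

N=3 nodes, M=3 members, R=3 reactions → 2N=6, M+R=6
member 0 (0-1): L=6.0120, (cx,cy)=(0.8106,0.5857)
member 1 (0-2): L=9.5000, (cx,cy)=(1.0000,0.0000)
member 2 (1-2): L=5.8143, (cx,cy)=(0.7958,-0.6056)
solve A·x = −loads:
  F[0-1] = -3162.4976 N (compression)
  F[0-2] = +1280.1988 N (tension)
  F[1-2] = -1608.7126 N (compression)
  Rx@0 = +1283.1700 N
  Ry@0 = +1852.1694 N
  Ry@2 = +974.1906 N

-1608.713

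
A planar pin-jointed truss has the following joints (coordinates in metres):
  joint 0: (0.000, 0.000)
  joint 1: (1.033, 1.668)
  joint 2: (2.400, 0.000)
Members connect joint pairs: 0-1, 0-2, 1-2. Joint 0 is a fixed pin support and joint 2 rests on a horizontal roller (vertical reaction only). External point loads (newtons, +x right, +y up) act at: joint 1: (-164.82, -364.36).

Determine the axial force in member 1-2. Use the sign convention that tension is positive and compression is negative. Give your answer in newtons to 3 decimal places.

-54.661

N=3 nodes, M=3 members, R=3 reactions → 2N=6, M+R=6
member 0 (0-1): L=1.9620, (cx,cy)=(0.5265,0.8502)
member 1 (0-2): L=2.4000, (cx,cy)=(1.0000,0.0000)
member 2 (1-2): L=2.1566, (cx,cy)=(0.6339,-0.7734)
solve A·x = −loads:
  F[0-1] = -378.8469 N (compression)
  F[0-2] = +34.6476 N (tension)
  F[1-2] = -54.6606 N (compression)
  Rx@0 = +164.8200 N
  Ry@0 = +322.0833 N
  Ry@2 = +42.2767 N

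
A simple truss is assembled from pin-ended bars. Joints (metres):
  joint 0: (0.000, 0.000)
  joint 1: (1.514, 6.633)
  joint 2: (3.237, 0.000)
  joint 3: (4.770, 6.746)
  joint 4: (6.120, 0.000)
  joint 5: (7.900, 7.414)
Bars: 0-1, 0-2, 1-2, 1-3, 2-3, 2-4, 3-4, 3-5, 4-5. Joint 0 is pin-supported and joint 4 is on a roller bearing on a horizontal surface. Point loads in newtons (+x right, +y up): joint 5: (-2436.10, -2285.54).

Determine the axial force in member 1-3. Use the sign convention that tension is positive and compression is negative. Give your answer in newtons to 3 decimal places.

N=6 nodes, M=9 members, R=3 reactions → 2N=12, M+R=12
member 0 (0-1): L=6.8036, (cx,cy)=(0.2225,0.9749)
member 1 (0-2): L=3.2370, (cx,cy)=(1.0000,0.0000)
member 2 (1-2): L=6.8531, (cx,cy)=(0.2514,-0.9679)
member 3 (1-3): L=3.2580, (cx,cy)=(0.9994,0.0347)
member 4 (2-3): L=6.9180, (cx,cy)=(0.2216,0.9751)
member 5 (2-4): L=2.8830, (cx,cy)=(1.0000,0.0000)
member 6 (3-4): L=6.8798, (cx,cy)=(0.1962,-0.9806)
member 7 (3-5): L=3.2005, (cx,cy)=(0.9780,0.2087)
member 8 (4-5): L=7.6247, (cx,cy)=(0.2335,0.9724)
solve A·x = −loads:
  F[0-1] = -2345.2400 N (compression)
  F[0-2] = -1914.2150 N (compression)
  F[1-2] = +2322.6640 N (tension)
  F[1-3] = -1106.5100 N (compression)
  F[2-3] = -2305.3717 N (compression)
  F[2-4] = -819.3943 N (compression)
  F[3-4] = +1898.7971 N (tension)
  F[3-5] = -2034.1021 N (compression)
  F[4-5] = -1913.8695 N (compression)
  Rx@0 = +2436.1000 N
  Ry@0 = +2286.4353 N
  Ry@4 = -0.8953 N

-1106.510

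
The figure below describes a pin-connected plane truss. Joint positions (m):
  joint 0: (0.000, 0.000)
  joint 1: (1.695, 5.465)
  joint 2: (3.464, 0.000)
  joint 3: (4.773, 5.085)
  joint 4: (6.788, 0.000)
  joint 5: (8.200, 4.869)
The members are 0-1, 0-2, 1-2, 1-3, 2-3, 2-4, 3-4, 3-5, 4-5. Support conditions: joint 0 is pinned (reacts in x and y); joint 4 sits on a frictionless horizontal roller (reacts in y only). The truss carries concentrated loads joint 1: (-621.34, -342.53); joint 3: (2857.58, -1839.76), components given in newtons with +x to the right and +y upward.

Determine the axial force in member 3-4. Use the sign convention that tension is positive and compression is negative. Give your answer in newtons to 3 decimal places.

N=6 nodes, M=9 members, R=3 reactions → 2N=12, M+R=12
member 0 (0-1): L=5.7218, (cx,cy)=(0.2962,0.9551)
member 1 (0-2): L=3.4640, (cx,cy)=(1.0000,0.0000)
member 2 (1-2): L=5.7442, (cx,cy)=(0.3080,-0.9514)
member 3 (1-3): L=3.1014, (cx,cy)=(0.9925,-0.1225)
member 4 (2-3): L=5.2508, (cx,cy)=(0.2493,0.9684)
member 5 (2-4): L=3.3240, (cx,cy)=(1.0000,0.0000)
member 6 (3-4): L=5.4697, (cx,cy)=(0.3684,-0.9297)
member 7 (3-5): L=3.4338, (cx,cy)=(0.9980,-0.0629)
member 8 (4-5): L=5.0696, (cx,cy)=(0.2785,0.9604)
solve A·x = −loads:
  F[0-1] = +876.6415 N (tension)
  F[0-2] = +1976.5487 N (tension)
  F[1-2] = -1410.7996 N (compression)
  F[1-3] = +1325.4940 N (tension)
  F[2-3] = +1385.9914 N (tension)
  F[2-4] = +1196.5509 N (tension)
  F[3-4] = -3248.0178 N (compression)
  F[3-5] = -0.0000 N (compression)
  F[4-5] = +0.0000 N (tension)
  Rx@0 = -2236.2400 N
  Ry@0 = -837.2937 N
  Ry@4 = +3019.5837 N

-3248.018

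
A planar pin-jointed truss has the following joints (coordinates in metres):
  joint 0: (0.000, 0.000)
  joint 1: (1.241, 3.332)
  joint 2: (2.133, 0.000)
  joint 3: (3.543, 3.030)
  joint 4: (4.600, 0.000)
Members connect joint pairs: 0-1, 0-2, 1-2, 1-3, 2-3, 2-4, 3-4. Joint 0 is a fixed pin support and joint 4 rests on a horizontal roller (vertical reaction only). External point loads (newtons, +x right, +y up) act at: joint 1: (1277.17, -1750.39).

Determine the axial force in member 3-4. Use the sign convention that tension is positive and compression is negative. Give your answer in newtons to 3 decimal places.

N=5 nodes, M=7 members, R=3 reactions → 2N=10, M+R=10
member 0 (0-1): L=3.5556, (cx,cy)=(0.3490,0.9371)
member 1 (0-2): L=2.1330, (cx,cy)=(1.0000,0.0000)
member 2 (1-2): L=3.4493, (cx,cy)=(0.2586,-0.9660)
member 3 (1-3): L=2.3217, (cx,cy)=(0.9915,-0.1301)
member 4 (2-3): L=3.3420, (cx,cy)=(0.4219,0.9066)
member 5 (2-4): L=2.4670, (cx,cy)=(1.0000,0.0000)
member 6 (3-4): L=3.2091, (cx,cy)=(0.3294,-0.9442)
solve A·x = −loads:
  F[0-1] = -376.7422 N (compression)
  F[0-2] = +1408.6631 N (tension)
  F[1-2] = -1300.9241 N (compression)
  F[1-3] = -1081.4308 N (compression)
  F[2-3] = +1386.0744 N (tension)
  F[2-4] = +487.4549 N (tension)
  F[3-4] = -1479.9229 N (compression)
  Rx@0 = -1277.1700 N
  Ry@0 = +353.0499 N
  Ry@4 = +1397.3401 N

-1479.923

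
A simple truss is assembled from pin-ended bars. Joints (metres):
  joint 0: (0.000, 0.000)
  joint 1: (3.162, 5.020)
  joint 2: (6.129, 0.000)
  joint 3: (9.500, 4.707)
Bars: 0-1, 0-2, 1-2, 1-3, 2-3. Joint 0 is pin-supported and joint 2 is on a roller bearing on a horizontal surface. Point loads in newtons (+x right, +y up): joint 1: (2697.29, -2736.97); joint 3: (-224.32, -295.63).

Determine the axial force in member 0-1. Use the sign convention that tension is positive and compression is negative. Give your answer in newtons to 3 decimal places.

N=4 nodes, M=5 members, R=3 reactions → 2N=8, M+R=8
member 0 (0-1): L=5.9328, (cx,cy)=(0.5330,0.8461)
member 1 (0-2): L=6.1290, (cx,cy)=(1.0000,0.0000)
member 2 (1-2): L=5.8313, (cx,cy)=(0.5088,-0.8609)
member 3 (1-3): L=6.3457, (cx,cy)=(0.9988,-0.0493)
member 4 (2-3): L=5.7896, (cx,cy)=(0.5823,0.8130)
solve A·x = −loads:
  F[0-1] = +1033.6534 N (tension)
  F[0-2] = +1922.0686 N (tension)
  F[1-2] = -4194.5299 N (compression)
  F[1-3] = -12.1839 N (compression)
  F[2-3] = -364.3636 N (compression)
  Rx@0 = -2472.9700 N
  Ry@0 = -874.6125 N
  Ry@2 = +3907.2125 N

1033.653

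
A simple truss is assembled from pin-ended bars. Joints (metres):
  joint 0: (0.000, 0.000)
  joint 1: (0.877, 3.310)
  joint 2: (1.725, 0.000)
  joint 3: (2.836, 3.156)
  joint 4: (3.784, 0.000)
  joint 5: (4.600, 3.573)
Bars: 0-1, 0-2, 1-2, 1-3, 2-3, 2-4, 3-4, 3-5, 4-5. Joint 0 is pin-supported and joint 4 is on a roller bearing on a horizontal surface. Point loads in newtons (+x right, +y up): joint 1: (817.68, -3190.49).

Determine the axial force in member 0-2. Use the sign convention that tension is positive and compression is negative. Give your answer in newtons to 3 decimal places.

N=6 nodes, M=9 members, R=3 reactions → 2N=12, M+R=12
member 0 (0-1): L=3.4242, (cx,cy)=(0.2561,0.9666)
member 1 (0-2): L=1.7250, (cx,cy)=(1.0000,0.0000)
member 2 (1-2): L=3.4169, (cx,cy)=(0.2482,-0.9687)
member 3 (1-3): L=1.9650, (cx,cy)=(0.9969,-0.0784)
member 4 (2-3): L=3.3458, (cx,cy)=(0.3321,0.9433)
member 5 (2-4): L=2.0590, (cx,cy)=(1.0000,0.0000)
member 6 (3-4): L=3.2953, (cx,cy)=(0.2877,-0.9577)
member 7 (3-5): L=1.8126, (cx,cy)=(0.9732,0.2301)
member 8 (4-5): L=3.6650, (cx,cy)=(0.2226,0.9749)
solve A·x = −loads:
  F[0-1] = -1795.6849 N (compression)
  F[0-2] = +1277.5860 N (tension)
  F[1-2] = -1426.7374 N (compression)
  F[1-3] = -926.3500 N (compression)
  F[2-3] = +1465.2381 N (tension)
  F[2-4] = +436.9628 N (tension)
  F[3-4] = -1518.9092 N (compression)
  F[3-5] = +0.0000 N (tension)
  F[4-5] = -0.0000 N (compression)
  Rx@0 = -817.6800 N
  Ry@0 = +1735.7911 N
  Ry@4 = +1454.6989 N

1277.586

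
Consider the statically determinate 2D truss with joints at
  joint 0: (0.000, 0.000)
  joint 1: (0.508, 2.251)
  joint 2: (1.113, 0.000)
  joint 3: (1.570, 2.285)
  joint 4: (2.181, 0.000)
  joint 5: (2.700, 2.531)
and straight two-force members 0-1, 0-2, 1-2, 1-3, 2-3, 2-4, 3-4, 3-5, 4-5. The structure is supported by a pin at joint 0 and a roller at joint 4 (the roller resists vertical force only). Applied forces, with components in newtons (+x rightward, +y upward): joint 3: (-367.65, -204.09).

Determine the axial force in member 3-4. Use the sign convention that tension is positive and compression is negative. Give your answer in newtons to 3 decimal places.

246.637

N=6 nodes, M=9 members, R=3 reactions → 2N=12, M+R=12
member 0 (0-1): L=2.3076, (cx,cy)=(0.2201,0.9755)
member 1 (0-2): L=1.1130, (cx,cy)=(1.0000,0.0000)
member 2 (1-2): L=2.3309, (cx,cy)=(0.2596,-0.9657)
member 3 (1-3): L=1.0625, (cx,cy)=(0.9995,0.0320)
member 4 (2-3): L=2.3303, (cx,cy)=(0.1961,0.9806)
member 5 (2-4): L=1.0680, (cx,cy)=(1.0000,0.0000)
member 6 (3-4): L=2.3653, (cx,cy)=(0.2583,-0.9661)
member 7 (3-5): L=1.1565, (cx,cy)=(0.9771,0.2127)
member 8 (4-5): L=2.5837, (cx,cy)=(0.2009,0.9796)
solve A·x = −loads:
  F[0-1] = -453.4812 N (compression)
  F[0-2] = -267.8201 N (compression)
  F[1-2] = +450.8660 N (tension)
  F[1-3] = -216.9669 N (compression)
  F[2-3] = -444.0366 N (compression)
  F[2-4] = -63.7115 N (compression)
  F[3-4] = +246.6374 N (tension)
  F[3-5] = +0.0000 N (tension)
  F[4-5] = -0.0000 N (compression)
  Rx@0 = +367.6500 N
  Ry@0 = +442.3564 N
  Ry@4 = -238.2664 N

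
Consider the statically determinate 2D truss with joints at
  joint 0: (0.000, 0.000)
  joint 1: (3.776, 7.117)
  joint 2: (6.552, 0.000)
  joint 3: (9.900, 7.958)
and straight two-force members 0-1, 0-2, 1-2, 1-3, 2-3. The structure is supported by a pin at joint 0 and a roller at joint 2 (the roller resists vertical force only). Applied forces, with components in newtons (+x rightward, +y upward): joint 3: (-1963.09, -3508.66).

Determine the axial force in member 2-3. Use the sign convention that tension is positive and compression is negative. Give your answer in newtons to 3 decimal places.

N=4 nodes, M=5 members, R=3 reactions → 2N=8, M+R=8
member 0 (0-1): L=8.0567, (cx,cy)=(0.4687,0.8834)
member 1 (0-2): L=6.5520, (cx,cy)=(1.0000,0.0000)
member 2 (1-2): L=7.6392, (cx,cy)=(0.3634,-0.9316)
member 3 (1-3): L=6.1815, (cx,cy)=(0.9907,0.1361)
member 4 (2-3): L=8.6336, (cx,cy)=(0.3878,0.9217)
solve A·x = −loads:
  F[0-1] = -669.5564 N (compression)
  F[0-2] = -1649.2821 N (compression)
  F[1-2] = +558.6823 N (tension)
  F[1-3] = -521.6766 N (compression)
  F[2-3] = -3729.5252 N (compression)
  Rx@0 = +1963.0900 N
  Ry@0 = +591.4647 N
  Ry@2 = +2917.1953 N

-3729.525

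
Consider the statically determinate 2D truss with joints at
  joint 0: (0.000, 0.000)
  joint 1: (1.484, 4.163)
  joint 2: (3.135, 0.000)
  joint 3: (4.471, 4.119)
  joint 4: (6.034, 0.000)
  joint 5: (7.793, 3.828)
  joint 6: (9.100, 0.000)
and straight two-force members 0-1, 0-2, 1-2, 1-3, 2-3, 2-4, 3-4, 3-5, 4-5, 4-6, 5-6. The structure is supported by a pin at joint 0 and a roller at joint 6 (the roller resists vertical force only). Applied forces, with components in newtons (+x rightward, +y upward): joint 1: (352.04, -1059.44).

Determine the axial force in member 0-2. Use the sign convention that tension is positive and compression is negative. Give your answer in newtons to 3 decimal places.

N=7 nodes, M=11 members, R=3 reactions → 2N=14, M+R=14
member 0 (0-1): L=4.4196, (cx,cy)=(0.3358,0.9419)
member 1 (0-2): L=3.1350, (cx,cy)=(1.0000,0.0000)
member 2 (1-2): L=4.4784, (cx,cy)=(0.3687,-0.9296)
member 3 (1-3): L=2.9873, (cx,cy)=(0.9999,-0.0147)
member 4 (2-3): L=4.3302, (cx,cy)=(0.3085,0.9512)
member 5 (2-4): L=2.8990, (cx,cy)=(1.0000,0.0000)
member 6 (3-4): L=4.4056, (cx,cy)=(0.3548,-0.9350)
member 7 (3-5): L=3.3347, (cx,cy)=(0.9962,-0.0873)
member 8 (4-5): L=4.2128, (cx,cy)=(0.4175,0.9087)
member 9 (4-6): L=3.0660, (cx,cy)=(1.0000,0.0000)
member 10 (5-6): L=4.0450, (cx,cy)=(0.3231,-0.9464)
solve A·x = −loads:
  F[0-1] = -770.3464 N (compression)
  F[0-2] = +610.7049 N (tension)
  F[1-2] = -351.4883 N (compression)
  F[1-3] = -481.1789 N (compression)
  F[2-3] = +343.4885 N (tension)
  F[2-4] = +375.1511 N (tension)
  F[3-4] = -332.9631 N (compression)
  F[3-5] = -258.0075 N (compression)
  F[4-5] = +342.5970 N (tension)
  F[4-6] = +113.9763 N (tension)
  F[5-6] = -352.7402 N (compression)
  Rx@0 = -352.0400 N
  Ry@0 = +725.6212 N
  Ry@6 = +333.8188 N

610.705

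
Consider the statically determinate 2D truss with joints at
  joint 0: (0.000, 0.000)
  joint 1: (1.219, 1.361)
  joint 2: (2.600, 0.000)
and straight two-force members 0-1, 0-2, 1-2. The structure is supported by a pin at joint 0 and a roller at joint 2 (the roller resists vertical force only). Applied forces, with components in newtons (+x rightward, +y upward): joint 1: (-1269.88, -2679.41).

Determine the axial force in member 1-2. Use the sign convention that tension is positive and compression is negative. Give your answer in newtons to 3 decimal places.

-842.673

N=3 nodes, M=3 members, R=3 reactions → 2N=6, M+R=6
member 0 (0-1): L=1.8271, (cx,cy)=(0.6672,0.7449)
member 1 (0-2): L=2.6000, (cx,cy)=(1.0000,0.0000)
member 2 (1-2): L=1.9389, (cx,cy)=(0.7122,-0.7019)
solve A·x = −loads:
  F[0-1] = -2802.9518 N (compression)
  F[0-2] = +600.1898 N (tension)
  F[1-2] = -842.6728 N (compression)
  Rx@0 = +1269.8800 N
  Ry@0 = +2087.9123 N
  Ry@2 = +591.4977 N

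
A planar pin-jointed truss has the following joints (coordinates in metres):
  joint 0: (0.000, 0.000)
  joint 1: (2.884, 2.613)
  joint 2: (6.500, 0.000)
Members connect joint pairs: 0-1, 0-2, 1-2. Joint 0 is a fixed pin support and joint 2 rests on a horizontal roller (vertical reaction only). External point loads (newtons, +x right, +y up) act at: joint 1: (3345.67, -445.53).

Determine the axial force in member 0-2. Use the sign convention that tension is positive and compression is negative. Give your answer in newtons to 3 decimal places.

N=3 nodes, M=3 members, R=3 reactions → 2N=6, M+R=6
member 0 (0-1): L=3.8917, (cx,cy)=(0.7411,0.6714)
member 1 (0-2): L=6.5000, (cx,cy)=(1.0000,0.0000)
member 2 (1-2): L=4.4613, (cx,cy)=(0.8105,-0.5857)
solve A·x = −loads:
  F[0-1] = +1633.9835 N (tension)
  F[0-2] = +2134.7790 N (tension)
  F[1-2] = -2633.8208 N (compression)
  Rx@0 = -3345.6700 N
  Ry@0 = -1097.1076 N
  Ry@2 = +1542.6376 N

2134.779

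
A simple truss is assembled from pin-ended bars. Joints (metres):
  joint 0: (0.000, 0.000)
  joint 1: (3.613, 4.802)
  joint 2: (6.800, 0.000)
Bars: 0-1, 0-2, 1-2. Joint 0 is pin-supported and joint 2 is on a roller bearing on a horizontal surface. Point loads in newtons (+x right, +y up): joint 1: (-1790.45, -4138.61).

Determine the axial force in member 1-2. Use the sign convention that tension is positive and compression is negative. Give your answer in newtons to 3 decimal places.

-1121.665

N=3 nodes, M=3 members, R=3 reactions → 2N=6, M+R=6
member 0 (0-1): L=6.0094, (cx,cy)=(0.6012,0.7991)
member 1 (0-2): L=6.8000, (cx,cy)=(1.0000,0.0000)
member 2 (1-2): L=5.7633, (cx,cy)=(0.5530,-0.8332)
solve A·x = −loads:
  F[0-1] = -4009.6621 N (compression)
  F[0-2] = +620.2552 N (tension)
  F[1-2] = -1121.6650 N (compression)
  Rx@0 = +1790.4500 N
  Ry@0 = +3204.0428 N
  Ry@2 = +934.5672 N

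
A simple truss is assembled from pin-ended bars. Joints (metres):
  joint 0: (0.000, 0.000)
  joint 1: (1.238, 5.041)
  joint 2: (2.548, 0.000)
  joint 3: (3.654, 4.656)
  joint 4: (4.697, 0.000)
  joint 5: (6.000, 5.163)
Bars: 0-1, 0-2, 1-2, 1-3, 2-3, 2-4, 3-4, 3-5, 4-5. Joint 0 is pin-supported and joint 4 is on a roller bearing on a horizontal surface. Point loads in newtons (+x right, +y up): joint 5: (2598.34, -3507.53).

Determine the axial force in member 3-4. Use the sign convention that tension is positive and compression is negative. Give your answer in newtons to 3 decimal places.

-3108.054

N=6 nodes, M=9 members, R=3 reactions → 2N=12, M+R=12
member 0 (0-1): L=5.1908, (cx,cy)=(0.2385,0.9711)
member 1 (0-2): L=2.5480, (cx,cy)=(1.0000,0.0000)
member 2 (1-2): L=5.2084, (cx,cy)=(0.2515,-0.9679)
member 3 (1-3): L=2.4465, (cx,cy)=(0.9875,-0.1574)
member 4 (2-3): L=4.7856, (cx,cy)=(0.2311,0.9729)
member 5 (2-4): L=2.1490, (cx,cy)=(1.0000,0.0000)
member 6 (3-4): L=4.7714, (cx,cy)=(0.2186,-0.9758)
member 7 (3-5): L=2.4002, (cx,cy)=(0.9774,0.2112)
member 8 (4-5): L=5.3249, (cx,cy)=(0.2447,0.9696)
solve A·x = −loads:
  F[0-1] = +3942.9376 N (tension)
  F[0-2] = +1657.9524 N (tension)
  F[1-2] = -4288.7736 N (compression)
  F[1-3] = +2044.5545 N (tension)
  F[2-3] = +4266.4077 N (tension)
  F[2-4] = -406.7572 N (compression)
  F[3-4] = -3108.0541 N (compression)
  F[3-5] = +3769.5604 N (tension)
  F[4-5] = -4438.7398 N (compression)
  Rx@0 = -2598.3400 N
  Ry@0 = -3829.1550 N
  Ry@4 = +7336.6850 N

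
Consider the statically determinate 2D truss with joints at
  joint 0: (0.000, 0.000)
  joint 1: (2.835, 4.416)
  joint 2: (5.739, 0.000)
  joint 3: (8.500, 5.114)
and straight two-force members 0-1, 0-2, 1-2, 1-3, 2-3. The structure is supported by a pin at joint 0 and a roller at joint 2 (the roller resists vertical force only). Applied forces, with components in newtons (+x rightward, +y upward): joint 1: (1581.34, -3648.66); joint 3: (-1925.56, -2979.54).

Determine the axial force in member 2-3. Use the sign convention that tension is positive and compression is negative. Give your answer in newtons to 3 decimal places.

N=4 nodes, M=5 members, R=3 reactions → 2N=8, M+R=8
member 0 (0-1): L=5.2477, (cx,cy)=(0.5402,0.8415)
member 1 (0-2): L=5.7390, (cx,cy)=(1.0000,0.0000)
member 2 (1-2): L=5.2853, (cx,cy)=(0.5494,-0.8355)
member 3 (1-3): L=5.7078, (cx,cy)=(0.9925,0.1223)
member 4 (2-3): L=5.8117, (cx,cy)=(0.4751,0.8799)
solve A·x = −loads:
  F[0-1] = -1083.6275 N (compression)
  F[0-2] = +241.1961 N (tension)
  F[1-2] = -3325.5749 N (compression)
  F[1-3] = -342.0875 N (compression)
  F[2-3] = -3338.5093 N (compression)
  Rx@0 = +344.2200 N
  Ry@0 = +911.8862 N
  Ry@2 = +5716.3138 N

-3338.509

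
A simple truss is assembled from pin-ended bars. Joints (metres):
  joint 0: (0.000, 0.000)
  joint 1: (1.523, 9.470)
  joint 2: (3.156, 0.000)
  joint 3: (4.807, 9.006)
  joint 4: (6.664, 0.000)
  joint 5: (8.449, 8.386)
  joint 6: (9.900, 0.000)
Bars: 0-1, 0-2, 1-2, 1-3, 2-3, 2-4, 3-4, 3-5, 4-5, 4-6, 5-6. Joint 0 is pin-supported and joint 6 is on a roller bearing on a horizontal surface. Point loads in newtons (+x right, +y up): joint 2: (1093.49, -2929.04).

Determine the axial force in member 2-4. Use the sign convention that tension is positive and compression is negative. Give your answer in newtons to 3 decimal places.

N=7 nodes, M=11 members, R=3 reactions → 2N=14, M+R=14
member 0 (0-1): L=9.5917, (cx,cy)=(0.1588,0.9873)
member 1 (0-2): L=3.1560, (cx,cy)=(1.0000,0.0000)
member 2 (1-2): L=9.6098, (cx,cy)=(0.1699,-0.9855)
member 3 (1-3): L=3.3166, (cx,cy)=(0.9902,-0.1399)
member 4 (2-3): L=9.1561, (cx,cy)=(0.1803,0.9836)
member 5 (2-4): L=3.5080, (cx,cy)=(1.0000,0.0000)
member 6 (3-4): L=9.1955, (cx,cy)=(0.2019,-0.9794)
member 7 (3-5): L=3.6944, (cx,cy)=(0.9858,-0.1678)
member 8 (4-5): L=8.5739, (cx,cy)=(0.2082,0.9781)
member 9 (4-6): L=3.2360, (cx,cy)=(1.0000,0.0000)
member 10 (5-6): L=8.5106, (cx,cy)=(0.1705,-0.9854)
solve A·x = −loads:
  F[0-1] = -2020.9363 N (compression)
  F[0-2] = +1414.3810 N (tension)
  F[1-2] = +2122.4659 N (tension)
  F[1-3] = -688.3339 N (compression)
  F[2-3] = +851.3992 N (tension)
  F[2-4] = +528.0424 N (tension)
  F[3-4] = -892.9469 N (compression)
  F[3-5] = -352.7165 N (compression)
  F[4-5] = +894.1412 N (tension)
  F[4-6] = +161.5622 N (tension)
  F[5-6] = -947.6166 N (compression)
  Rx@0 = -1093.4900 N
  Ry@0 = +1995.2976 N
  Ry@6 = +933.7424 N

528.042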